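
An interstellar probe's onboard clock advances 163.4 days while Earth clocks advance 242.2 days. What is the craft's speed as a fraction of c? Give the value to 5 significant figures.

γ = Δt/τ₀ = 242.2/163.4 = 1.482252
β = √(1 − 1/γ²) = √(1 − 1/1.482252²) = 0.73814

β ≈ 0.73814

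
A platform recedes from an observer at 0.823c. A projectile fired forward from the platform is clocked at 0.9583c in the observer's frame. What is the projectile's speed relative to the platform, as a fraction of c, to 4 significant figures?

Inverse velocity addition: u' = (u − v)/(1 − uv/c²)
= (0.9583 − 0.823)/(1 − 0.9583×0.823) = 0.1353/0.211319 = 0.6403

u' ≈ 0.6403c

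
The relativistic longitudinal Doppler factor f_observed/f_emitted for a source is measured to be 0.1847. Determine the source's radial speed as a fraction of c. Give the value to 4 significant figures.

f_obs/f_src = √((1−β)/(1+β)) = 0.1847  ⇒  (1−β)/(1+β) = 0.0341141
β = |1 − D²|/(1 + D²) = |1 − 0.0341141|/(1 + 0.0341141) = 0.9340

β ≈ 0.9340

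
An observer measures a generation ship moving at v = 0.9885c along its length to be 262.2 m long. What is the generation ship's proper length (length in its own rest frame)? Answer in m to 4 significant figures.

L₀ ≈ 1734 m

γ = 1/√(1 − 0.9885²) = 6.61284
L₀ = γL = 6.61284 × 262.2 = 1734 m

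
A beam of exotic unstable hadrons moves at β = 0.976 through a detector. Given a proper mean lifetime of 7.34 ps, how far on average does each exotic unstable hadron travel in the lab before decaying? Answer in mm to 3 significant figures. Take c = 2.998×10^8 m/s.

d ≈ 9.86 mm

γ = 1/√(1 − 0.976²) = 4.5920
Dilated lifetime: Δt = γτ₀ = 4.5920 × 7.34 ps = 33.705 ps
d = vΔt = 0.976c × 33.705 ps = 2.9260×10^8 m/s × 3.3705×10^-11 s = 9.86 mm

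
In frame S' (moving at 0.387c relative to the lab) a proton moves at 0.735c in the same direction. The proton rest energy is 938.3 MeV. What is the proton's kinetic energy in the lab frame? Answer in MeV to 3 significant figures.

K ≈ 989 MeV

u_lab = (0.735 + 0.387)/(1 + 0.735×0.387) = 0.873529
γ = 1/√(1 − 0.873529²) = 2.0543
K = (γ − 1)m₀c² = (2.0543 − 1) × 938.3 = 1.0543 × 938.3 = 989 MeV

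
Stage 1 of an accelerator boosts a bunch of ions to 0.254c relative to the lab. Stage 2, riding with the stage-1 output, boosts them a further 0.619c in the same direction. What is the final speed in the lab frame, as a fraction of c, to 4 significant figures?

u ≈ 0.7544c

Compose boost 2: (0.619 + 0.254)/(1 + 0.619×0.254) = 0.8730/1.15723 = 0.7544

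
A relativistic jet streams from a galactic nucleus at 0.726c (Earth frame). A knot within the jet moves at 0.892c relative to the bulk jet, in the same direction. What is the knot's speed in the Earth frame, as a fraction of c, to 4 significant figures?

Relativistic velocity addition: u = (u' + v)/(1 + u'v/c²)
= (0.892 + 0.726)/(1 + 0.892×0.726) = 1.618/1.64759 = 0.9820

u ≈ 0.9820c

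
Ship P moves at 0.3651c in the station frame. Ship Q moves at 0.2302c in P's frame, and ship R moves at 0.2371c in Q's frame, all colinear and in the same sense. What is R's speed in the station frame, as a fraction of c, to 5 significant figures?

Compose boost 2: (0.2302 + 0.3651)/(1 + 0.2302×0.3651) = 0.59530/1.084046 = 0.5491464
Compose boost 3: (0.2371 + 0.5491464)/(1 + 0.2371×0.5491464) = 0.7862464/1.130203 = 0.69567

u ≈ 0.69567c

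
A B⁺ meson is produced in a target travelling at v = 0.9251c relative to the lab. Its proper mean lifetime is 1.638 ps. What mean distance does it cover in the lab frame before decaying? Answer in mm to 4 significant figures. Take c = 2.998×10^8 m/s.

γ = 1/√(1 − 0.9251²) = 2.63349
Dilated lifetime: Δt = γτ₀ = 2.63349 × 1.638 ps = 4.31366 ps
d = vΔt = 0.9251c × 4.31366 ps = 2.77345×10^8 m/s × 4.31366×10^-12 s = 1.196 mm

d ≈ 1.196 mm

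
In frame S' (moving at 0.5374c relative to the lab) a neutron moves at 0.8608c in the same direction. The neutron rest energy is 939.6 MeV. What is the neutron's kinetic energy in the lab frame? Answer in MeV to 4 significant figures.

u_lab = (0.8608 + 0.5374)/(1 + 0.8608×0.5374) = 0.9559728
γ = 1/√(1 − 0.9559728²) = 3.40767
K = (γ − 1)m₀c² = (3.40767 − 1) × 939.6 = 2.40767 × 939.6 = 2262 MeV

K ≈ 2262 MeV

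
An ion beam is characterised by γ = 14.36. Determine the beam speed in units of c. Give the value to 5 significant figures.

β = √(1 − 1/γ²) = √(1 − 1/14.36²) = √(0.9951506) = 0.99757

β ≈ 0.99757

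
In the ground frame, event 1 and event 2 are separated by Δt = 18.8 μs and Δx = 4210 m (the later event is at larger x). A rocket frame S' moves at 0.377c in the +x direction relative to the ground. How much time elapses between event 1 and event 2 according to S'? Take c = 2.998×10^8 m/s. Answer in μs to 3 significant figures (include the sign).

Δt' ≈ 14.6 μs

γ = 1/√(1 − 0.377²) = 1.0797
Δt' = γ(Δt − vΔx/c²) = 1.0797 × (18.8 μs − 0.377×4210 m / (2.998×10^8 m/s))
= 1.0797 × (13.506 μs) = 14.6 μs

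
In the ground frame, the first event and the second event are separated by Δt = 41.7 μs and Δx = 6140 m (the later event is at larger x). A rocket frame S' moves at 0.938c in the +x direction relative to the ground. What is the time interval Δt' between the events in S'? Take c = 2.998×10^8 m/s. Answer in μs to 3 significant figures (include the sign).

γ = 1/√(1 − 0.938²) = 2.8849
Δt' = γ(Δt − vΔx/c²) = 2.8849 × (41.7 μs − 0.938×6140 m / (2.998×10^8 m/s))
= 2.8849 × (22.489 μs) = 64.9 μs

Δt' ≈ 64.9 μs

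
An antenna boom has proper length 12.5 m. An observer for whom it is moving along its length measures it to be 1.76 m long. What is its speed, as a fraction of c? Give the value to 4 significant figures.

γ = L₀/L = 12.5/1.76 = 7.10227
β = √(1 − 1/γ²) = 0.9900

β ≈ 0.9900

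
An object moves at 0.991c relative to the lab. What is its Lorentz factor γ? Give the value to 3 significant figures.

γ = 1/√(1 − β²) = 1/√(1 − 0.991²) = 1/√(0.017919) = 7.47

γ ≈ 7.47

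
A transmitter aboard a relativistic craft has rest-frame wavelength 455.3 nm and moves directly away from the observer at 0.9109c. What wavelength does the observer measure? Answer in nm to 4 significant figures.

λ_obs ≈ 2109 nm

Relativistic Doppler: λ_obs = λ_src √((1+β)/(1−β))
= 455.3 × √(1.91090/0.0891000) = 455.3 × 4.63106 = 2109 nm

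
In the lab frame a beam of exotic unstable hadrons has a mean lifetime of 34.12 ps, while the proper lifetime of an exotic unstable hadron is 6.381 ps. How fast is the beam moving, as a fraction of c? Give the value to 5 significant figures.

β ≈ 0.98236

γ = Δt/τ₀ = 34.12/6.381 = 5.347124
β = √(1 − 1/γ²) = √(1 − 1/5.347124²) = 0.98236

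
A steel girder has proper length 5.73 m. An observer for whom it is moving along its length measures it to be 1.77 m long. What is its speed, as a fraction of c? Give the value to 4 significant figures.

β ≈ 0.9511

γ = L₀/L = 5.73/1.77 = 3.23729
β = √(1 − 1/γ²) = 0.9511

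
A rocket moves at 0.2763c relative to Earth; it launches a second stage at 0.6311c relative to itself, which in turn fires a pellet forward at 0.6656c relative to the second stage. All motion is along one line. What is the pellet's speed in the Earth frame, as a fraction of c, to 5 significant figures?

u ≈ 0.94980c

Compose boost 2: (0.6311 + 0.2763)/(1 + 0.6311×0.2763) = 0.90740/1.174373 = 0.7726677
Compose boost 3: (0.6656 + 0.7726677)/(1 + 0.6656×0.7726677) = 1.438268/1.514288 = 0.94980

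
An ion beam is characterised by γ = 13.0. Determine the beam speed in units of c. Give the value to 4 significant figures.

β ≈ 0.9970

β = √(1 − 1/γ²) = √(1 − 1/13.0²) = √(0.994083) = 0.9970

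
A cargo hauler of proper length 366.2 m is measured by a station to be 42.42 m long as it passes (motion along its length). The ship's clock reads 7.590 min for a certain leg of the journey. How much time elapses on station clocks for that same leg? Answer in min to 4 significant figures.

Δt ≈ 65.52 min

Length contraction ⇒ γ = L₀/L = 366.2/42.42 = 8.63272
Time dilation: Δt = γτ₀ = 8.63272 × 7.590 min = 65.52 min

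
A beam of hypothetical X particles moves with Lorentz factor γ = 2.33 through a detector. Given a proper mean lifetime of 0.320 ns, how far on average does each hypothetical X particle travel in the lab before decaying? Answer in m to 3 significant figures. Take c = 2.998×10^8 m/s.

β = √(1 − 1/γ²) = √(1 − 1/2.33²) = 0.90322
Dilated lifetime: Δt = γτ₀ = 2.33 × 0.320 ns = 0.74560 ns
d = vΔt = 0.90322c × 0.74560 ns = 2.7078×10^8 m/s × 7.4560×10^-10 s = 0.202 m

d ≈ 0.202 m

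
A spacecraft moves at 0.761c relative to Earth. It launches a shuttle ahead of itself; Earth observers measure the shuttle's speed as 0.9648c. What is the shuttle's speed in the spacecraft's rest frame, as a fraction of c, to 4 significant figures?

u' ≈ 0.7668c

Inverse velocity addition: u' = (u − v)/(1 − uv/c²)
= (0.9648 − 0.761)/(1 − 0.9648×0.761) = 0.2038/0.265787 = 0.7668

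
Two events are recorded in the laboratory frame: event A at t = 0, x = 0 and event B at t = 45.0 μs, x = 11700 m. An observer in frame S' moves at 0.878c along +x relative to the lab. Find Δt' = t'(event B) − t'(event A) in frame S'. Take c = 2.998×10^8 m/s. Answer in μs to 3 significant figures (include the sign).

γ = 1/√(1 − 0.878²) = 2.0892
Δt' = γ(Δt − vΔx/c²) = 2.0892 × (45.0 μs − 0.878×11700 m / (2.998×10^8 m/s))
= 2.0892 × (10.735 μs) = 22.4 μs

Δt' ≈ 22.4 μs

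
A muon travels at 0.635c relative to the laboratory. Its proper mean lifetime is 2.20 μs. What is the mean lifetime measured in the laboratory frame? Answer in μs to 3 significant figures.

γ = 1/√(1 − 0.635²) = 1.2945
Time dilation: Δt = γτ₀ = 1.2945 × 2.20 μs = 2.85 μs

Δt ≈ 2.85 μs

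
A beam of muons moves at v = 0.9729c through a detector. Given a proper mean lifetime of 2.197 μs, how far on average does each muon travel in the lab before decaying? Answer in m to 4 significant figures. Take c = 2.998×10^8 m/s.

γ = 1/√(1 − 0.9729²) = 4.32477
Dilated lifetime: Δt = γτ₀ = 4.32477 × 2.197 μs = 9.50152 μs
d = vΔt = 0.9729c × 9.50152 μs = 2.91675×10^8 m/s × 9.50152×10^-6 s = 2771 m

d ≈ 2771 m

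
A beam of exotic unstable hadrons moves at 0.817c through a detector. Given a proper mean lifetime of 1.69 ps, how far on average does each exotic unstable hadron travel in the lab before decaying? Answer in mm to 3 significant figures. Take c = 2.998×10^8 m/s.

γ = 1/√(1 − 0.817²) = 1.7342
Dilated lifetime: Δt = γτ₀ = 1.7342 × 1.69 ps = 2.9308 ps
d = vΔt = 0.817c × 2.9308 ps = 2.4494×10^8 m/s × 2.9308×10^-12 s = 0.718 mm

d ≈ 0.718 mm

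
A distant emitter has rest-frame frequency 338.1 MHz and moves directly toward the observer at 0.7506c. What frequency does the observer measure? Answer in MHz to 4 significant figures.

f_obs ≈ 895.8 MHz

Relativistic Doppler: f_obs = f_src √((1+β)/(1−β))
= 338.1 × √(1.75060/0.249400) = 338.1 × 2.64939 = 895.8 MHz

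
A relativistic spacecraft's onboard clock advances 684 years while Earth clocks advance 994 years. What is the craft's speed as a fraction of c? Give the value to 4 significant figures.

γ = Δt/τ₀ = 994/684 = 1.45322
β = √(1 − 1/γ²) = √(1 − 1/1.45322²) = 0.7256

β ≈ 0.7256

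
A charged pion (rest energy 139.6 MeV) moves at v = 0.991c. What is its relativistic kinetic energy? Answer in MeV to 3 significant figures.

γ = 1/√(1 − 0.991²) = 7.4704
K = (γ − 1)m₀c² = (7.4704 − 1) × 139.6 MeV = 6.4704 × 139.6 MeV = 903 MeV

K ≈ 903 MeV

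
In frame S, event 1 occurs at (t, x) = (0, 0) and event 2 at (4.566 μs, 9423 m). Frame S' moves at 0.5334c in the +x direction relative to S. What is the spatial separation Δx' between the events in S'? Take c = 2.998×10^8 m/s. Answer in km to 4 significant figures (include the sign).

γ = 1/√(1 − 0.5334²) = 1.18222
Δx' = γ(Δx − vΔt) = 1.18222 × (9423 m − 0.5334×(2.998×10^8 m/s)×4.566×10^-6 s)
= 1.18222 × (8692.84 m) = 10.28 km

Δx' ≈ 10.28 km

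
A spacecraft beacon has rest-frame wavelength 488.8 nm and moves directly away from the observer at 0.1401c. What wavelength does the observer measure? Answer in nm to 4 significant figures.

Relativistic Doppler: λ_obs = λ_src √((1+β)/(1−β))
= 488.8 × √(1.14010/0.859900) = 488.8 × 1.15146 = 562.8 nm

λ_obs ≈ 562.8 nm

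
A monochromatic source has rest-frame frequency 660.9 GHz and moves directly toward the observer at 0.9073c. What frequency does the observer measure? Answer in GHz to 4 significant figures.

f_obs ≈ 2998 GHz

Relativistic Doppler: f_obs = f_src √((1+β)/(1−β))
= 660.9 × √(1.90730/0.0927000) = 660.9 × 4.53596 = 2998 GHz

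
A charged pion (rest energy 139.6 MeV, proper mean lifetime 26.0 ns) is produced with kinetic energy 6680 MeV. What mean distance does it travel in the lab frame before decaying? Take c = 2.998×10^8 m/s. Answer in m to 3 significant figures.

d ≈ 381 m

γ = 1 + K/(m₀c²) = 1 + 6680/139.6 = 48.851
β = √(1 − 1/γ²) = 0.99979
Dilated lifetime: γτ₀ = 48.851 × 26.0 ns = 1270.1 ns
d = βc·γτ₀ = 0.99979 × (2.998×10^8 m/s) × 1.2701×10^-6 s = 381 m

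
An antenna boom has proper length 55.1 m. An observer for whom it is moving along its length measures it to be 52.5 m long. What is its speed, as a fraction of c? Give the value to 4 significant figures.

γ = L₀/L = 55.1/52.5 = 1.04952
β = √(1 − 1/γ²) = 0.3036

β ≈ 0.3036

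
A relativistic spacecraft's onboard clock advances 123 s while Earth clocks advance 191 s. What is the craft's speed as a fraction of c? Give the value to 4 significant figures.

β ≈ 0.7650

γ = Δt/τ₀ = 191/123 = 1.55285
β = √(1 − 1/γ²) = √(1 − 1/1.55285²) = 0.7650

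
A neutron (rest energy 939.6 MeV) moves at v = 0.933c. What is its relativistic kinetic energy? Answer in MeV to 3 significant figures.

γ = 1/√(1 − 0.933²) = 2.7787
K = (γ − 1)m₀c² = (2.7787 − 1) × 939.6 MeV = 1.7787 × 939.6 MeV = 1670 MeV

K ≈ 1670 MeV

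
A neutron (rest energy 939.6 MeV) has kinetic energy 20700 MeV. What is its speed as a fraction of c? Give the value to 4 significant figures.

β ≈ 0.9991

γ = 1 + K/(m₀c²) = 1 + 20700/939.6 = 23.0307
β = √(1 − 1/γ²) = 0.9991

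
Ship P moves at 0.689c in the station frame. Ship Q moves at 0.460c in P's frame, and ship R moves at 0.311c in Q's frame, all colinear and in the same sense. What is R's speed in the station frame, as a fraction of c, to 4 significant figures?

Compose boost 2: (0.460 + 0.689)/(1 + 0.460×0.689) = 1.149/1.31694 = 0.872477
Compose boost 3: (0.311 + 0.872477)/(1 + 0.311×0.872477) = 1.18348/1.27134 = 0.9309

u ≈ 0.9309c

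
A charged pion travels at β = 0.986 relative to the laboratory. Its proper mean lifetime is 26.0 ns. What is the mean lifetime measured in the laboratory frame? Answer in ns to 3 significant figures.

Δt ≈ 156 ns

γ = 1/√(1 − 0.986²) = 5.9972
Time dilation: Δt = γτ₀ = 5.9972 × 26.0 ns = 156 ns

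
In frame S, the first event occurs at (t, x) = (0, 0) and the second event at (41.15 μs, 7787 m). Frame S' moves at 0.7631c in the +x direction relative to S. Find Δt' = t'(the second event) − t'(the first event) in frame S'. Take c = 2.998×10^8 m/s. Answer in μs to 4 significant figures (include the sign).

Δt' ≈ 33.00 μs

γ = 1/√(1 − 0.7631²) = 1.54732
Δt' = γ(Δt − vΔx/c²) = 1.54732 × (41.15 μs − 0.7631×7787 m / (2.998×10^8 m/s))
= 1.54732 × (21.3293 μs) = 33.00 μs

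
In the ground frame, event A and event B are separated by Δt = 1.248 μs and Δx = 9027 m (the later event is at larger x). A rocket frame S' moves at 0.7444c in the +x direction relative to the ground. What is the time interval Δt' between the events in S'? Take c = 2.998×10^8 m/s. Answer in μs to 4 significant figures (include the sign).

γ = 1/√(1 − 0.7444²) = 1.49760
Δt' = γ(Δt − vΔx/c²) = 1.49760 × (1.248 μs − 0.7444×9027 m / (2.998×10^8 m/s))
= 1.49760 × (-21.1659 μs) = -31.70 μs

Δt' ≈ -31.70 μs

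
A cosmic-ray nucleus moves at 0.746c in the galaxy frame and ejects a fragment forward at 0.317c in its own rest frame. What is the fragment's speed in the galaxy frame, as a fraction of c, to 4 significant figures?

Compose boost 2: (0.317 + 0.746)/(1 + 0.317×0.746) = 1.063/1.23648 = 0.8597

u ≈ 0.8597c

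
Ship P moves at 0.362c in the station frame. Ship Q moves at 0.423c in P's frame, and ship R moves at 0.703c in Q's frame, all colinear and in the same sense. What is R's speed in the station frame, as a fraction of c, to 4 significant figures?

u ≈ 0.9359c

Compose boost 2: (0.423 + 0.362)/(1 + 0.423×0.362) = 0.7850/1.15313 = 0.680758
Compose boost 3: (0.703 + 0.680758)/(1 + 0.703×0.680758) = 1.38376/1.47857 = 0.9359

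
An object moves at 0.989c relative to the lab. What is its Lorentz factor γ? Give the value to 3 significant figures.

γ ≈ 6.76

γ = 1/√(1 − β²) = 1/√(1 − 0.989²) = 1/√(0.021879) = 6.76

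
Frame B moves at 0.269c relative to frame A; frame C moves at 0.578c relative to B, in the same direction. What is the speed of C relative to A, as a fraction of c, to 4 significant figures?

u ≈ 0.7330c

Compose boost 2: (0.578 + 0.269)/(1 + 0.578×0.269) = 0.8470/1.15548 = 0.7330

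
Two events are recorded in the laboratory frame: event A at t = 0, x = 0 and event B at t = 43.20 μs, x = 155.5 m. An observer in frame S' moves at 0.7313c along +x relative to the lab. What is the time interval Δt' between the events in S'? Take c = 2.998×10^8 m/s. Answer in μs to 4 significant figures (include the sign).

Δt' ≈ 62.78 μs

γ = 1/√(1 − 0.7313²) = 1.46616
Δt' = γ(Δt − vΔx/c²) = 1.46616 × (43.20 μs − 0.7313×155.5 m / (2.998×10^8 m/s))
= 1.46616 × (42.8207 μs) = 62.78 μs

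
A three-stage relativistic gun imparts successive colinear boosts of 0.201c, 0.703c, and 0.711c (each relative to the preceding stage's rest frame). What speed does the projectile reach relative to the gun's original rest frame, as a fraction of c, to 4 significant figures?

Compose boost 2: (0.703 + 0.201)/(1 + 0.703×0.201) = 0.9040/1.14130 = 0.792077
Compose boost 3: (0.711 + 0.792077)/(1 + 0.711×0.792077) = 1.50308/1.56317 = 0.9616

u ≈ 0.9616c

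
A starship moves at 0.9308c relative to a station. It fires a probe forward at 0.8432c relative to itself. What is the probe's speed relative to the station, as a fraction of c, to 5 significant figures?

Relativistic velocity addition: u = (u' + v)/(1 + u'v/c²)
= (0.8432 + 0.9308)/(1 + 0.8432×0.9308) = 1.7740/1.784851 = 0.99392

u ≈ 0.99392c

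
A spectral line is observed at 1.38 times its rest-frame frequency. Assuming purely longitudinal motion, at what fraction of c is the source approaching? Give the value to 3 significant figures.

f_obs/f_src = √((1+β)/(1−β)) = 1.38  ⇒  (1+β)/(1−β) = 1.9044
β = |1 − D²|/(1 + D²) = |1 − 1.9044|/(1 + 1.9044) = 0.311

β ≈ 0.311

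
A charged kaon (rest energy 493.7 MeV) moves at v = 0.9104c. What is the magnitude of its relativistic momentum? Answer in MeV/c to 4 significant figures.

γ = 1/√(1 − 0.9104²) = 2.41704
p = γβm₀c = 2.41704 × 0.9104 × 493.7 MeV/c = 1086 MeV/c

p ≈ 1086 MeV/c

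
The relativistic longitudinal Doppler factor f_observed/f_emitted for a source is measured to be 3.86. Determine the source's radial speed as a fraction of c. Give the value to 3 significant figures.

f_obs/f_src = √((1+β)/(1−β)) = 3.86  ⇒  (1+β)/(1−β) = 14.900
β = |1 − D²|/(1 + D²) = |1 − 14.900|/(1 + 14.900) = 0.874

β ≈ 0.874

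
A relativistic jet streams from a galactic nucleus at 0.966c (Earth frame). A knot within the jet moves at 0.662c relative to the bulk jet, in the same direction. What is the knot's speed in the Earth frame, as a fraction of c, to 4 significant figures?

u ≈ 0.9930c

Relativistic velocity addition: u = (u' + v)/(1 + u'v/c²)
= (0.662 + 0.966)/(1 + 0.662×0.966) = 1.628/1.63949 = 0.9930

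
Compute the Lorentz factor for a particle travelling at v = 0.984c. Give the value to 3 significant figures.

γ = 1/√(1 − β²) = 1/√(1 − 0.984²) = 1/√(0.031744) = 5.61

γ ≈ 5.61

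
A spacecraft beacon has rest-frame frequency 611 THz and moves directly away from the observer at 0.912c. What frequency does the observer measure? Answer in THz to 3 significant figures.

f_obs ≈ 131 THz

Relativistic Doppler: f_obs = f_src √((1−β)/(1+β))
= 611 × √(0.088000/1.9120) = 611 × 0.21453 = 131 THz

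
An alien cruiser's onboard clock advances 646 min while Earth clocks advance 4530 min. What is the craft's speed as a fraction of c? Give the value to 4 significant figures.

β ≈ 0.9898

γ = Δt/τ₀ = 4530/646 = 7.01238
β = √(1 − 1/γ²) = √(1 − 1/7.01238²) = 0.9898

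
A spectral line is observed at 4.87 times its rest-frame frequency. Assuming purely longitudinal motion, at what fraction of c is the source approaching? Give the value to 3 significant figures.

β ≈ 0.919

f_obs/f_src = √((1+β)/(1−β)) = 4.87  ⇒  (1+β)/(1−β) = 23.717
β = |1 − D²|/(1 + D²) = |1 − 23.717|/(1 + 23.717) = 0.919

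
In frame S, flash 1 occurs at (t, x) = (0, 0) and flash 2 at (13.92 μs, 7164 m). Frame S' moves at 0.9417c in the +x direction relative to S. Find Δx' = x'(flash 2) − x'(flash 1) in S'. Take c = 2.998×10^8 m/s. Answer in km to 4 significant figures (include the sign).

γ = 1/√(1 − 0.9417²) = 2.97218
Δx' = γ(Δx − vΔt) = 2.97218 × (7164 m − 0.9417×(2.998×10^8 m/s)×13.92×10^-6 s)
= 2.97218 × (3234.08 m) = 9.612 km

Δx' ≈ 9.612 km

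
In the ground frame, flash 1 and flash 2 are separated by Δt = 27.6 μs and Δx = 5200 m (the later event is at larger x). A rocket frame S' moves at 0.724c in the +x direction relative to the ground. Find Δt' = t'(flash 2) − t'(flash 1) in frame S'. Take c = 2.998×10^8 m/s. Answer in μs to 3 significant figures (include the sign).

γ = 1/√(1 − 0.724²) = 1.4497
Δt' = γ(Δt − vΔx/c²) = 1.4497 × (27.6 μs − 0.724×5200 m / (2.998×10^8 m/s))
= 1.4497 × (15.042 μs) = 21.8 μs

Δt' ≈ 21.8 μs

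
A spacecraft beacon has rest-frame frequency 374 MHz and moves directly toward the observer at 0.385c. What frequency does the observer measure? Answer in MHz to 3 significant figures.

f_obs ≈ 561 MHz

Relativistic Doppler: f_obs = f_src √((1+β)/(1−β))
= 374 × √(1.3850/0.61500) = 374 × 1.5007 = 561 MHz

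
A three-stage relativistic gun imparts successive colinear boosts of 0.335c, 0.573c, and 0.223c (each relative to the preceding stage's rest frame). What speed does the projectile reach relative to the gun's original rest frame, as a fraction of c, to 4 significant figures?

Compose boost 2: (0.573 + 0.335)/(1 + 0.573×0.335) = 0.9080/1.19196 = 0.761774
Compose boost 3: (0.223 + 0.761774)/(1 + 0.223×0.761774) = 0.984774/1.16988 = 0.8418

u ≈ 0.8418c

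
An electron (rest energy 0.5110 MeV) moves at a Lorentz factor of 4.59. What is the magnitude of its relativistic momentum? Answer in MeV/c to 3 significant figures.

β = √(1 − 1/γ²) = √(1 − 1/4.59²) = 0.97598
p = γβm₀c = 4.59 × 0.97598 × 0.5110 MeV/c = 2.29 MeV/c

p ≈ 2.29 MeV/c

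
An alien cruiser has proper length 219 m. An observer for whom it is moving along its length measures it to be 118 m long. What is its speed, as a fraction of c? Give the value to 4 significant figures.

β ≈ 0.8424

γ = L₀/L = 219/118 = 1.85593
β = √(1 − 1/γ²) = 0.8424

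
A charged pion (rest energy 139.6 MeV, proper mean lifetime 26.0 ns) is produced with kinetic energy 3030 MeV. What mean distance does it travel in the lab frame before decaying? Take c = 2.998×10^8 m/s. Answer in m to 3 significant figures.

γ = 1 + K/(m₀c²) = 1 + 3030/139.6 = 22.705
β = √(1 − 1/γ²) = 0.99903
Dilated lifetime: γτ₀ = 22.705 × 26.0 ns = 590.33 ns
d = βc·γτ₀ = 0.99903 × (2.998×10^8 m/s) × 5.9033×10^-7 s = 177 m

d ≈ 177 m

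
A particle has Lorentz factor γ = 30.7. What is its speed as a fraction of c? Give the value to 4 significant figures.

β = √(1 − 1/γ²) = √(1 − 1/30.7²) = √(0.998939) = 0.9995

β ≈ 0.9995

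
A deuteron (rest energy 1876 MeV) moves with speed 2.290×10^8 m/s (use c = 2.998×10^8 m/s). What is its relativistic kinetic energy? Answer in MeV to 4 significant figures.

β = v/c = 2.290×10^8 / 2.998×10^8 = 0.763843
γ = 1/√(1 − 0.763843²) = 1.54942
K = (γ − 1)m₀c² = (1.54942 − 1) × 1876 MeV = 0.549420 × 1876 MeV = 1031 MeV

K ≈ 1031 MeV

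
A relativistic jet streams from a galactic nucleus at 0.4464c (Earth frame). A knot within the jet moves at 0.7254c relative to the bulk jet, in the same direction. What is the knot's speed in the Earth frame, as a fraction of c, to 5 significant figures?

Relativistic velocity addition: u = (u' + v)/(1 + u'v/c²)
= (0.7254 + 0.4464)/(1 + 0.7254×0.4464) = 1.1718/1.323819 = 0.88517

u ≈ 0.88517c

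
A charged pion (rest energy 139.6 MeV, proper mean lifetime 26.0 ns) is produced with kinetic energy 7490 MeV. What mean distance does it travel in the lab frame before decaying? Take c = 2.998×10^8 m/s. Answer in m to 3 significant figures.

γ = 1 + K/(m₀c²) = 1 + 7490/139.6 = 54.653
β = √(1 − 1/γ²) = 0.99983
Dilated lifetime: γτ₀ = 54.653 × 26.0 ns = 1421.0 ns
d = βc·γτ₀ = 0.99983 × (2.998×10^8 m/s) × 1.4210×10^-6 s = 426 m

d ≈ 426 m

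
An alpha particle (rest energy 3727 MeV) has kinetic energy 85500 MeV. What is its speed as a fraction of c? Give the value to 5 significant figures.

β ≈ 0.99913

γ = 1 + K/(m₀c²) = 1 + 85500/3727 = 23.94070
β = √(1 − 1/γ²) = 0.99913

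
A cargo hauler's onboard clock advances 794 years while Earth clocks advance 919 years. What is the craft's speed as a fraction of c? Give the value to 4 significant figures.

β ≈ 0.5035

γ = Δt/τ₀ = 919/794 = 1.15743
β = √(1 − 1/γ²) = √(1 − 1/1.15743²) = 0.5035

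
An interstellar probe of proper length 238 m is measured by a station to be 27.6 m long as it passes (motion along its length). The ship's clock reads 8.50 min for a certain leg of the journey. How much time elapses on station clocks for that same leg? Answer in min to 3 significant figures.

Length contraction ⇒ γ = L₀/L = 238/27.6 = 8.6232
Time dilation: Δt = γτ₀ = 8.6232 × 8.50 min = 73.3 min

Δt ≈ 73.3 min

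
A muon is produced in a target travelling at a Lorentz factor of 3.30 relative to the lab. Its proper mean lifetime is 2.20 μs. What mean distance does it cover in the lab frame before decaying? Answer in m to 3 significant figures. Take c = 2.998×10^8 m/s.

β = √(1 − 1/γ²) = √(1 − 1/3.30²) = 0.95298
Dilated lifetime: Δt = γτ₀ = 3.30 × 2.20 μs = 7.2600 μs
d = vΔt = 0.95298c × 7.2600 μs = 2.8570×10^8 m/s × 7.2600×10^-6 s = 2070 m

d ≈ 2070 m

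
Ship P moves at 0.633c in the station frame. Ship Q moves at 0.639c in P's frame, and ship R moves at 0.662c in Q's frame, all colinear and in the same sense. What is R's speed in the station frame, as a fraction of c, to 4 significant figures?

Compose boost 2: (0.639 + 0.633)/(1 + 0.639×0.633) = 1.272/1.40449 = 0.905669
Compose boost 3: (0.662 + 0.905669)/(1 + 0.662×0.905669) = 1.56767/1.59955 = 0.9801

u ≈ 0.9801c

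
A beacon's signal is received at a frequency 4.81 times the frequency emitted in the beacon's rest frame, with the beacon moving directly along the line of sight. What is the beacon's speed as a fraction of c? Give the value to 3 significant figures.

β ≈ 0.917

f_obs/f_src = √((1+β)/(1−β)) = 4.81  ⇒  (1+β)/(1−β) = 23.136
β = |1 − D²|/(1 + D²) = |1 − 23.136|/(1 + 23.136) = 0.917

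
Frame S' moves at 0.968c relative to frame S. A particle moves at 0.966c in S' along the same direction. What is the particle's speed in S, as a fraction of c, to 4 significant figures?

Relativistic velocity addition: u = (u' + v)/(1 + u'v/c²)
= (0.966 + 0.968)/(1 + 0.966×0.968) = 1.934/1.93509 = 0.9994

u ≈ 0.9994c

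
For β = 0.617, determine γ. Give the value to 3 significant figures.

γ = 1/√(1 − β²) = 1/√(1 − 0.617²) = 1/√(0.61931) = 1.27

γ ≈ 1.27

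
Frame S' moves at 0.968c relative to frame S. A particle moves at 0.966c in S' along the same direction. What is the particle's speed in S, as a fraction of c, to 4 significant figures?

u ≈ 0.9994c

Relativistic velocity addition: u = (u' + v)/(1 + u'v/c²)
= (0.966 + 0.968)/(1 + 0.966×0.968) = 1.934/1.93509 = 0.9994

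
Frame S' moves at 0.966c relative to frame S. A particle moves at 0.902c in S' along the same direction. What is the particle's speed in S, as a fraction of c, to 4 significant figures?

Relativistic velocity addition: u = (u' + v)/(1 + u'v/c²)
= (0.902 + 0.966)/(1 + 0.902×0.966) = 1.868/1.87133 = 0.9982

u ≈ 0.9982c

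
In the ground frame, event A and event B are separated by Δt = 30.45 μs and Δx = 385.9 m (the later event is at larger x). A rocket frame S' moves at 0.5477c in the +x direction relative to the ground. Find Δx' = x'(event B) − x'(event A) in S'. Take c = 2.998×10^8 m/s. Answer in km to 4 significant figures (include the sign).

γ = 1/√(1 − 0.5477²) = 1.19521
Δx' = γ(Δx − vΔt) = 1.19521 × (385.9 m − 0.5477×(2.998×10^8 m/s)×30.45×10^-6 s)
= 1.19521 × (-4614.00 m) = -5.515 km

Δx' ≈ -5.515 km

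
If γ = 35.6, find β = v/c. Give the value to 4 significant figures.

β = √(1 − 1/γ²) = √(1 − 1/35.6²) = √(0.999211) = 0.9996

β ≈ 0.9996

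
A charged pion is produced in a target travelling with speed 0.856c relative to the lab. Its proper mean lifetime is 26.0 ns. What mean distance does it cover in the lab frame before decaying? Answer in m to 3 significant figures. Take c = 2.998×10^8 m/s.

γ = 1/√(1 − 0.856²) = 1.9343
Dilated lifetime: Δt = γτ₀ = 1.9343 × 26.0 ns = 50.292 ns
d = vΔt = 0.856c × 50.292 ns = 2.5663×10^8 m/s × 5.0292×10^-8 s = 12.9 m

d ≈ 12.9 m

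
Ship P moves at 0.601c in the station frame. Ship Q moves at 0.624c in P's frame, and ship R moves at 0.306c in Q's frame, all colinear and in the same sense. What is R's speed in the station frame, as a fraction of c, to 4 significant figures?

Compose boost 2: (0.624 + 0.601)/(1 + 0.624×0.601) = 1.225/1.37502 = 0.890894
Compose boost 3: (0.306 + 0.890894)/(1 + 0.306×0.890894) = 1.19689/1.27261 = 0.9405

u ≈ 0.9405c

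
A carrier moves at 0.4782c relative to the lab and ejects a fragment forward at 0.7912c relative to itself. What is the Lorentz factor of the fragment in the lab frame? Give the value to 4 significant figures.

u_lab = (0.7912 + 0.4782)/(1 + 0.7912×0.4782) = 1.2694/1.378352 = 0.9209550
γ = 1/√(1 − 0.9209550²) = 2.566

γ ≈ 2.566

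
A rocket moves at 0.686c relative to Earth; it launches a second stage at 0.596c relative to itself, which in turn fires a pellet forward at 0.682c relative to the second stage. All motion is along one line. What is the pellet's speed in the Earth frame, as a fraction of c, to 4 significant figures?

u ≈ 0.9823c

Compose boost 2: (0.596 + 0.686)/(1 + 0.596×0.686) = 1.282/1.40886 = 0.909958
Compose boost 3: (0.682 + 0.909958)/(1 + 0.682×0.909958) = 1.59196/1.62059 = 0.9823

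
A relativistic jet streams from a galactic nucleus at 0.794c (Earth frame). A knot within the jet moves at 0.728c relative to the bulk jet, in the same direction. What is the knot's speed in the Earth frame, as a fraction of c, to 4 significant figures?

Relativistic velocity addition: u = (u' + v)/(1 + u'v/c²)
= (0.728 + 0.794)/(1 + 0.728×0.794) = 1.522/1.57803 = 0.9645

u ≈ 0.9645c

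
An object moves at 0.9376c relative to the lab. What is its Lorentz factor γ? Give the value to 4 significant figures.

γ = 1/√(1 − β²) = 1/√(1 − 0.9376²) = 1/√(0.120906) = 2.876

γ ≈ 2.876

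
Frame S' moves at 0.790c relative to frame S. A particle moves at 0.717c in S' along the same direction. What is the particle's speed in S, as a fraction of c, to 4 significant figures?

u ≈ 0.9621c

Relativistic velocity addition: u = (u' + v)/(1 + u'v/c²)
= (0.717 + 0.790)/(1 + 0.717×0.790) = 1.507/1.56643 = 0.9621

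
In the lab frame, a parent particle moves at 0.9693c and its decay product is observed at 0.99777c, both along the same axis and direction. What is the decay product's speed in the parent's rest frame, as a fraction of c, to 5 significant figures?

Inverse velocity addition: u' = (u − v)/(1 − uv/c²)
= (0.99777 − 0.9693)/(1 − 0.99777×0.9693) = 0.028470/0.03286154 = 0.86636

u' ≈ 0.86636c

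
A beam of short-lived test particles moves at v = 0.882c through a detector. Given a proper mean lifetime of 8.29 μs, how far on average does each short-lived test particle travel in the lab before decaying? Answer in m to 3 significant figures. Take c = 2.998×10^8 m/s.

γ = 1/√(1 − 0.882²) = 2.1220
Dilated lifetime: Δt = γτ₀ = 2.1220 × 8.29 μs = 17.592 μs
d = vΔt = 0.882c × 17.592 μs = 2.6442×10^8 m/s × 1.7592×10^-5 s = 4650 m

d ≈ 4650 m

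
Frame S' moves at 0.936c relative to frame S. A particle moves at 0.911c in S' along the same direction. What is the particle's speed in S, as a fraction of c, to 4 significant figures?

u ≈ 0.9969c

Relativistic velocity addition: u = (u' + v)/(1 + u'v/c²)
= (0.911 + 0.936)/(1 + 0.911×0.936) = 1.847/1.85270 = 0.9969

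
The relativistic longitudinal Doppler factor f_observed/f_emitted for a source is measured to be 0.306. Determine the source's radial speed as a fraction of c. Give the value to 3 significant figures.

f_obs/f_src = √((1−β)/(1+β)) = 0.306  ⇒  (1−β)/(1+β) = 0.093636
β = |1 − D²|/(1 + D²) = |1 − 0.093636|/(1 + 0.093636) = 0.829

β ≈ 0.829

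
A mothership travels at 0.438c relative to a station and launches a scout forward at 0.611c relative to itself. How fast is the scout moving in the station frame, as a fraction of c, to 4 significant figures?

Compose boost 2: (0.611 + 0.438)/(1 + 0.611×0.438) = 1.049/1.26762 = 0.8275

u ≈ 0.8275c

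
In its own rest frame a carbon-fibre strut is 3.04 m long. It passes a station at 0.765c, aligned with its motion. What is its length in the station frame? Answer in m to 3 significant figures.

L ≈ 1.96 m

γ = 1/√(1 − 0.765²) = 1.5527
Length contraction: L = L₀/γ = 3.04/1.5527 = 1.96 m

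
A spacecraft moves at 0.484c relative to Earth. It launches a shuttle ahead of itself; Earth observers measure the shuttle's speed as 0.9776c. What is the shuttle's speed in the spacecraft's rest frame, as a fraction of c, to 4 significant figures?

u' ≈ 0.9369c

Inverse velocity addition: u' = (u − v)/(1 − uv/c²)
= (0.9776 − 0.484)/(1 − 0.9776×0.484) = 0.4936/0.526842 = 0.9369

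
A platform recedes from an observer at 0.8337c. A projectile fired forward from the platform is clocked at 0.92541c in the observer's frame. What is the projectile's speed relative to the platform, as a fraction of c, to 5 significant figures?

u' ≈ 0.40138c

Inverse velocity addition: u' = (u − v)/(1 − uv/c²)
= (0.92541 − 0.8337)/(1 − 0.92541×0.8337) = 0.091710/0.2284857 = 0.40138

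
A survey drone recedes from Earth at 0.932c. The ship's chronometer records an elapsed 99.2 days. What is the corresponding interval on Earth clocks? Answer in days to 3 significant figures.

γ = 1/√(1 − 0.932²) = 2.7589
Time dilation: Δt = γτ₀ = 2.7589 × 99.2 days = 274 days

Δt ≈ 274 days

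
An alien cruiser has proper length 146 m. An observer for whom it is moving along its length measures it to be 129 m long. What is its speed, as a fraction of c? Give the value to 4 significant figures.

β ≈ 0.4683

γ = L₀/L = 146/129 = 1.13178
β = √(1 − 1/γ²) = 0.4683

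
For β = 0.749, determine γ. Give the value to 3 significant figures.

γ = 1/√(1 − β²) = 1/√(1 − 0.749²) = 1/√(0.43900) = 1.51

γ ≈ 1.51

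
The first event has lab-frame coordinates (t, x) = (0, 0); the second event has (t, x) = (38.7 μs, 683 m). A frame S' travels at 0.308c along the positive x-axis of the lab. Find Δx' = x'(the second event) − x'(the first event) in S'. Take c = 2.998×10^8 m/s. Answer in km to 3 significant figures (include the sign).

γ = 1/√(1 − 0.308²) = 1.0511
Δx' = γ(Δx − vΔt) = 1.0511 × (683 m − 0.308×(2.998×10^8 m/s)×38.7×10^-6 s)
= 1.0511 × (-2890.5 m) = -3.04 km

Δx' ≈ -3.04 km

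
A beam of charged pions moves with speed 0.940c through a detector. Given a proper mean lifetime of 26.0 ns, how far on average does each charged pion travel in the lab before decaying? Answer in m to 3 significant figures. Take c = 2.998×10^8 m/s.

γ = 1/√(1 − 0.940²) = 2.9311
Dilated lifetime: Δt = γτ₀ = 2.9311 × 26.0 ns = 76.207 ns
d = vΔt = 0.940c × 76.207 ns = 2.8181×10^8 m/s × 7.6207×10^-8 s = 21.5 m

d ≈ 21.5 m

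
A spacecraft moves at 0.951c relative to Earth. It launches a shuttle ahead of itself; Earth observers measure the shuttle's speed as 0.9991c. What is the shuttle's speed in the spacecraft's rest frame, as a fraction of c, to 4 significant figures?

Inverse velocity addition: u' = (u − v)/(1 − uv/c²)
= (0.9991 − 0.951)/(1 − 0.9991×0.951) = 0.04810/0.0498559 = 0.9648

u' ≈ 0.9648c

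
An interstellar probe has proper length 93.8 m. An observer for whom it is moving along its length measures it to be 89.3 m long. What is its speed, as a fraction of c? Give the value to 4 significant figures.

β ≈ 0.3060

γ = L₀/L = 93.8/89.3 = 1.05039
β = √(1 − 1/γ²) = 0.3060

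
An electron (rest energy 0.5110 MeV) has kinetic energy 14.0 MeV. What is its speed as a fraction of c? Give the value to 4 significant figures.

γ = 1 + K/(m₀c²) = 1 + 14.0/0.5110 = 28.3973
β = √(1 − 1/γ²) = 0.9994

β ≈ 0.9994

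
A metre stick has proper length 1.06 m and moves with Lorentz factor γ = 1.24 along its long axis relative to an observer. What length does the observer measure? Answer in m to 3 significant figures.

γ = 1.24 (given)
Length contraction: L = L₀/γ = 1.06/1.24 = 0.855 m

L ≈ 0.855 m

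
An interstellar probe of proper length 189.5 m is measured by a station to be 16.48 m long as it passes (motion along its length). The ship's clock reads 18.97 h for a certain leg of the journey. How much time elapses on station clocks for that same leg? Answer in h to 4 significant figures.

Length contraction ⇒ γ = L₀/L = 189.5/16.48 = 11.4988
Time dilation: Δt = γτ₀ = 11.4988 × 18.97 h = 218.1 h

Δt ≈ 218.1 h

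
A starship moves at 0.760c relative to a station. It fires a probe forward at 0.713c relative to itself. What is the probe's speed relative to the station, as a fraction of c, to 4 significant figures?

Relativistic velocity addition: u = (u' + v)/(1 + u'v/c²)
= (0.713 + 0.760)/(1 + 0.713×0.760) = 1.473/1.54188 = 0.9553

u ≈ 0.9553c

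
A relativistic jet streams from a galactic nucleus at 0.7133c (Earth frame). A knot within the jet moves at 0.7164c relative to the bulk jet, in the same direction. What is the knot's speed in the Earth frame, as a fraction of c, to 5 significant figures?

Relativistic velocity addition: u = (u' + v)/(1 + u'v/c²)
= (0.7164 + 0.7133)/(1 + 0.7164×0.7133) = 1.4297/1.511008 = 0.94619

u ≈ 0.94619c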